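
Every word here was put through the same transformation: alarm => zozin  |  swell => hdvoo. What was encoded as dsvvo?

wheel

Each pair mirrors across the alphabet (a↔z, l↔o, a↔z): positions sum to 25. This is the alphabet-reversal cipher (Atbash): a becomes z, b becomes y, etc.
Undoing it on dsvvo: d↔w, s↔h, v↔e, v↔e, o↔l.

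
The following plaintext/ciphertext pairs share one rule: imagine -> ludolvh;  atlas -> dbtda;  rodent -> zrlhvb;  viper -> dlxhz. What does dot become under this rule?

The shift depends on letter class: consonant m→u is +8, but vowel i→l is +3. Vowels shift forward by 3 and consonants shift forward by 8.
For dot: d(cons)+8=l, o(vowel)+3=r, t(cons)+8=b.

lrb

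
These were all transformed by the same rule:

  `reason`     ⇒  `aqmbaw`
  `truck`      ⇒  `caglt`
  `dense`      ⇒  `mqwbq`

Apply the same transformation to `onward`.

The shift depends on letter class: consonant r→a is +9, but vowel e→q is +12. Vowels shift forward by 12 and consonants shift forward by 9.
Applying it to onward: o(vowel)+12=a, n(cons)+9=w, w(cons)+9=f, a(vowel)+12=m, r(cons)+9=a, d(cons)+9=m.

awfmam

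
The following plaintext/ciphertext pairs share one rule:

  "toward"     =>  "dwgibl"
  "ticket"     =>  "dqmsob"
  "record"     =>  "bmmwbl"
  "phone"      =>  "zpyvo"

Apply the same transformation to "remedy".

bmwmng

Shifts by position in toward: pos 0: t→d (+10), pos 1: o→w (+8), pos 2: w→g (+10), pos 3: a→i (+8) — repeating every 2. It's a Vigenère-style cipher with numeric key [10,8]: position i shifts by key[i mod 2].
Applying it to remedy: r+10=b, e+8=m, m+10=w, e+8=m, d+10=n, y+8=g.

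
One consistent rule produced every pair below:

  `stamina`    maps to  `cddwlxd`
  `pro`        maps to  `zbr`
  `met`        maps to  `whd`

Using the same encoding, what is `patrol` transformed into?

zddbrv

The shift depends on letter class: consonant s→c is +10, but vowel a→d is +3. Two shifts are in play — +3 for a/e/i/o/u, +10 for every other letter.
For patrol: p(cons)+10=z, a(vowel)+3=d, t(cons)+10=d, r(cons)+10=b, o(vowel)+3=r, l(cons)+10=v.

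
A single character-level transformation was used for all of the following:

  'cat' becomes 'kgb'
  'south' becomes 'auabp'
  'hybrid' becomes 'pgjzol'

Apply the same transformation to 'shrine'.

apzovk

The shift depends on letter class: consonant c→k is +8, but vowel a→g is +6. Two shifts are in play — +6 for a/e/i/o/u, +8 for every other letter.
For shrine: s(cons)+8=a, h(cons)+8=p, r(cons)+8=z, i(vowel)+6=o, n(cons)+8=v, e(vowel)+6=k.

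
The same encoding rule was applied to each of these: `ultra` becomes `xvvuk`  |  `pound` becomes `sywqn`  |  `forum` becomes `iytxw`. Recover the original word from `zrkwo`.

It's a Vigenère-style cipher with numeric key [3,10,2]: position i shifts by key[i mod 3].
Reversing it on zrkwo: z−3=w, r−10=h, k−2=i, w−3=t, o−10=e.

white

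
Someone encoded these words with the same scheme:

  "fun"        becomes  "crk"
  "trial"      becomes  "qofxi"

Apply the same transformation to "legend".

ibdbka

Compare letters: f→c is +23, u→r is +23, n→k is +23 — a constant shift. Every letter moves 23 places later in the alphabet, wrapping around z→a.
For legend: l+23=i, e+23=b, g+23=d, e+23=b, n+23=k, d+23=a.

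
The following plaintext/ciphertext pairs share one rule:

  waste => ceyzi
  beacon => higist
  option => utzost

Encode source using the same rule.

Shifts by position in waste: pos 0: w→c (+6), pos 1: a→e (+4), pos 2: s→y (+6), pos 3: t→z (+6), pos 4: e→i (+4) — repeating every 3. A repeating key of period 3 is used — shifts +6, +4, +6 over and over.
On source: s+6=y, o+4=s, u+6=a, r+6=x, c+4=g, e+6=k.

ysaxgk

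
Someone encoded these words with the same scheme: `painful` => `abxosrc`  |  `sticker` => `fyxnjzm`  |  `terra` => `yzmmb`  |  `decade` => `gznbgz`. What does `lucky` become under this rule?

p(15)→a(0) and a(0)→b(1) fit y≡19x+1 (mod 26); the inverse of 19 mod 26 is 11. Treating letters as 0–25, the rule is x ↦ 19x + 1 (mod 26).
For lucky: l(11)→19·11+1≡2=c; u(20)→19·20+1≡17=r; c(2)→19·2+1≡13=n; k(10)→19·10+1≡9=j; y(24)→19·24+1≡15=p (all mod 26).

crnjp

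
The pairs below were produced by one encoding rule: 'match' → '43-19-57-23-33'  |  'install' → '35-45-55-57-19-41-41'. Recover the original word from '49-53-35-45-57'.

print

The formula is n = 2×(alphabet index, a=1) + 17.
Decoding 49-53-35-45-57: 49→(49−17)÷2=16=p, 53→(53−17)÷2=18=r, 35→(35−17)÷2=9=i, 45→(45−17)÷2=14=n, 57→(57−17)÷2=20=t.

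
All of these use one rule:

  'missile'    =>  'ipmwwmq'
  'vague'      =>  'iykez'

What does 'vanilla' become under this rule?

eppmrez

The output letters match the input read backwards, each shifted +4: missile reversed is elissim. The word is reversed, then every letter is shifted forward by 4.
For vanilla: reverse → allinav; then shift: a+4=e, l+4=p, l+4=p, i+4=m, n+4=r, a+4=e, v+4=z.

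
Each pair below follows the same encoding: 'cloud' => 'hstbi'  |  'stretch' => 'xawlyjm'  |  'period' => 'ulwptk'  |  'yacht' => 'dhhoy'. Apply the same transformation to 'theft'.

Shifts by position in cloud: pos 0: c→h (+5), pos 1: l→s (+7), pos 2: o→t (+5), pos 3: u→b (+7) — repeating every 2. The shifts repeat in a cycle of length 2: positions 0,1,… shift by +5, +7, then the pattern repeats.
Applying it to theft: t+5=y, h+7=o, e+5=j, f+7=m, t+5=y.

yojmy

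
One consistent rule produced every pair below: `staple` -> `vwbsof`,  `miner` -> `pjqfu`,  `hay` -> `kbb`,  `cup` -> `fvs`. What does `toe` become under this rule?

wpf

The shift depends on letter class: consonant s→v is +3, but vowel a→b is +1. Vowels shift forward by 1 and consonants shift forward by 3.
For toe: t(cons)+3=w, o(vowel)+1=p, e(vowel)+1=f.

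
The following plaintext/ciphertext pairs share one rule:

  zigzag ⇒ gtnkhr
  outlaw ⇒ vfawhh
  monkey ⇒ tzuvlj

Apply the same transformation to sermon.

zpyxvy

The shifts repeat in a cycle of length 2: positions 0,1,… shift by +7, +11, then the pattern repeats.
Applying it to sermon: s+7=z, e+11=p, r+7=y, m+11=x, o+7=v, n+11=y.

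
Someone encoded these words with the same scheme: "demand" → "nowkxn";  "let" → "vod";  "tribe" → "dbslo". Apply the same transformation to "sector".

comdyb

Compare letters: d→n is +10, e→o is +10, m→w is +10 — a constant shift. Each letter is shifted forward by 10 in the alphabet (a Caesar shift of +10).
Applying it to sector: s+10=c, e+10=o, c+10=m, t+10=d, o+10=y, r+10=b.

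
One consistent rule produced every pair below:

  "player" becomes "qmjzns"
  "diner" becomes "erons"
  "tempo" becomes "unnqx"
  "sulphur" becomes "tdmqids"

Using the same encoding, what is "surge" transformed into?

tdshn

The shift depends on letter class: consonant p→q is +1, but vowel a→j is +9. Two shifts are in play — +9 for a/e/i/o/u, +1 for every other letter.
For surge: s(cons)+1=t, u(vowel)+9=d, r(cons)+1=s, g(cons)+1=h, e(vowel)+9=n.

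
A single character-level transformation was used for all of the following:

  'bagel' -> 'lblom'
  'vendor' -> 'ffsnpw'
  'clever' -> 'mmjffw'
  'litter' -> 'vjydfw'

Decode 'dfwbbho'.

terrace

Shifts by position in bagel: pos 0: b→l (+10), pos 1: a→b (+1), pos 2: g→l (+5), pos 3: e→o (+10), pos 4: l→m (+1) — repeating every 3. It's a Vigenère-style cipher with numeric key [10,1,5]: position i shifts by key[i mod 3].
Undoing it on dfwbbho: d−10=t, f−1=e, w−5=r, b−10=r, b−1=a, h−5=c, o−10=e.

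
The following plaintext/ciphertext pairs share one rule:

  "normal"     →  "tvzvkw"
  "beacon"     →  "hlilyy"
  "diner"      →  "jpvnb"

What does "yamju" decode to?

In normal: n→t is +6, o→v is +7, r→z is +8, m→v is +9 — the shift increases by 1 each position. Each letter shifts forward by (position + 6), i.e. 6, 7, 8, … — the shift grows by one for each successive letter.
Undoing it on yamju: y−6=s, a−7=t, m−8=e, j−9=a, u−10=k.

steak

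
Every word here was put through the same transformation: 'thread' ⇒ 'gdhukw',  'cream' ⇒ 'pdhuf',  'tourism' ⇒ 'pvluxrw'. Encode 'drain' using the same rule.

The output letters match the input read backwards, each shifted +3: thread reversed is daerht. Read the word backwards and shift each letter +3.
On drain: reverse → niard; then shift: n+3=q, i+3=l, a+3=d, r+3=u, d+3=g.

qldug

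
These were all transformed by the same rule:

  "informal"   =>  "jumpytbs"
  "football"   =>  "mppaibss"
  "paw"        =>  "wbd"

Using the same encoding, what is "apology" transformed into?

bwpspnf

The shift depends on letter class: consonant n→u is +7, but vowel i→j is +1. The rule splits by letter class: vowels +1, consonants +7.
On apology: a(vowel)+1=b, p(cons)+7=w, o(vowel)+1=p, l(cons)+7=s, o(vowel)+1=p, g(cons)+7=n, y(cons)+7=f.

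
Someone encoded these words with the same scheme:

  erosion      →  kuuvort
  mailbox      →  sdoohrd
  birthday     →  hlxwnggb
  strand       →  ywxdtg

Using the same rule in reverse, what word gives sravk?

mouse

Shifts by position in erosion: pos 0: e→k (+6), pos 1: r→u (+3), pos 2: o→u (+6), pos 3: s→v (+3) — repeating every 2. A repeating key of period 2 is used — shifts +6, +3 over and over.
Decoding sravk: s−6=m, r−3=o, a−6=u, v−3=s, k−6=e.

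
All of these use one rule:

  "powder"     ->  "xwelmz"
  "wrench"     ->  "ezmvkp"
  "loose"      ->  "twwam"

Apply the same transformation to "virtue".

dqzbcm

Every letter moves 8 places later in the alphabet, wrapping around z→a.
Applying it to virtue: v+8=d, i+8=q, r+8=z, t+8=b, u+8=c, e+8=m.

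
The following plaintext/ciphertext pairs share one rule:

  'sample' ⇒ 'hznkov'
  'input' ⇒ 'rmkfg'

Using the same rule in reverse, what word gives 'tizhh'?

Each pair mirrors across the alphabet (s↔h, a↔z, m↔n): positions sum to 25. This is the alphabet-reversal cipher (Atbash): a becomes z, b becomes y, etc.
Undoing it on tizhh: t↔g, i↔r, z↔a, h↔s, h↔s.

grass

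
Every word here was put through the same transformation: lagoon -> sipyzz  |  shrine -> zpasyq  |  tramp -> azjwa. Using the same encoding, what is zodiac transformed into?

In lagoon: l→s is +7, a→i is +8, g→p is +9, o→y is +10 — the shift increases by 1 each position. Each letter shifts forward by (position + 7), i.e. 7, 8, 9, … — the shift grows by one for each successive letter.
On zodiac: z+7=g, o+8=w, d+9=m, i+10=s, a+11=l, c+12=o.

gwmslo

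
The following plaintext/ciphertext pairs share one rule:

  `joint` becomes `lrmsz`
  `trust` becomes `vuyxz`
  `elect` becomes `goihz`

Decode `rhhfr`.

pedal

In joint: j→l is +2, o→r is +3, i→m is +4, n→s is +5 — the shift increases by 1 each position. Each letter shifts forward by (position + 2), i.e. 2, 3, 4, … — the shift grows by one for each successive letter.
Undoing it on rhhfr: r−2=p, h−3=e, h−4=d, f−5=a, r−6=l.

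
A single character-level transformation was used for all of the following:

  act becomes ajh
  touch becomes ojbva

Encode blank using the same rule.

ruhsi

The output letters match the input read backwards, each shifted +7: act reversed is tca. The word is reversed, then every letter is shifted forward by 7.
For blank: reverse → knalb; then shift: k+7=r, n+7=u, a+7=h, l+7=s, b+7=i.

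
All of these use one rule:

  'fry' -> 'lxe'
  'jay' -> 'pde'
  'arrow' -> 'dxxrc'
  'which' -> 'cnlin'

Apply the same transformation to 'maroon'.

The shift depends on letter class: consonant f→l is +6, but vowel a→d is +3. The rule splits by letter class: vowels +3, consonants +6.
For maroon: m(cons)+6=s, a(vowel)+3=d, r(cons)+6=x, o(vowel)+3=r, o(vowel)+3=r, n(cons)+6=t.

sdxrrt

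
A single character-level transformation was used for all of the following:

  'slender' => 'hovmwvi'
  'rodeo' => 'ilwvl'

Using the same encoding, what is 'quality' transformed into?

jfzorgb

Each pair mirrors across the alphabet (s↔h, l↔o, e↔v): positions sum to 25. Each letter is replaced by its mirror in the alphabet: a↔z, b↔y, c↔x, and so on (the Atbash cipher).
Applying it to quality: q↔j, u↔f, a↔z, l↔o, i↔r, t↔g, y↔b.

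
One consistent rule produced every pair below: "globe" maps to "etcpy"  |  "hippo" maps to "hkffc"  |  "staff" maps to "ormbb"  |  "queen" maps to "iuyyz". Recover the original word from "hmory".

g(6)→e(4) and l(11)→t(19) fit y≡3x+12 (mod 26); the inverse of 3 mod 26 is 9. Treating letters as 0–25, the rule is x ↦ 3x + 12 (mod 26).
Undoing it on hmory: h(7)→9·(7−12)≡7=h; m(12)→9·(12−12)≡0=a; o(14)→9·(14−12)≡18=s; r(17)→9·(17−12)≡19=t; y(24)→9·(24−12)≡4=e (all mod 26).

haste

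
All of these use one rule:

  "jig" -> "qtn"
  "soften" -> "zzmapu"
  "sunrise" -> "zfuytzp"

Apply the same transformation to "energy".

The shift depends on letter class: consonant j→q is +7, but vowel i→t is +11. Two shifts are in play — +11 for a/e/i/o/u, +7 for every other letter.
Applying it to energy: e(vowel)+11=p, n(cons)+7=u, e(vowel)+11=p, r(cons)+7=y, g(cons)+7=n, y(cons)+7=f.

pupynf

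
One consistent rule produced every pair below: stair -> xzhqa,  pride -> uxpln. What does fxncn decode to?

In stair: s→x is +5, t→z is +6, a→h is +7, i→q is +8 — the shift increases by 1 each position. The shift increases by 1 at each position, starting from +5: 5, 6, 7, ….
Reversing it on fxncn: f−5=a, x−6=r, n−7=g, c−8=u, n−9=e.

argue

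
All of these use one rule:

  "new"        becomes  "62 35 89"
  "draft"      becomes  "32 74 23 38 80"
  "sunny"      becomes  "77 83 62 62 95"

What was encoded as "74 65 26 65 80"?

n(#14)→62 and e(#5)→35: differences scale by 3, so n = 3·pos + 20. The formula is n = 3×(alphabet index, a=1) + 20.
Undoing it on 74 65 26 65 80: 74→(74−20)÷3=18=r, 65→(65−20)÷3=15=o, 26→(26−20)÷3=2=b, 65→(65−20)÷3=15=o, 80→(80−20)÷3=20=t.

robot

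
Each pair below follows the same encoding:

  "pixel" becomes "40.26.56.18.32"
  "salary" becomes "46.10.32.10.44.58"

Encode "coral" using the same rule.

14.38.44.10.32

p(#16)→40 and i(#9)→26: differences scale by 2, so n = 2·pos + 8. With a=1..z=26, the number is 2·pos + 8.
For coral: c=3→14, o=15→38, r=18→44, a=1→10, l=12→32.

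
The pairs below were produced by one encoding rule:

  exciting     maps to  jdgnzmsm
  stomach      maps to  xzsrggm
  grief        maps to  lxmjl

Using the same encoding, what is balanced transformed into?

ggpftgjj

A repeating key of period 3 is used — shifts +5, +6, +4 over and over.
On balanced: b+5=g, a+6=g, l+4=p, a+5=f, n+6=t, c+4=g, e+5=j, d+6=j.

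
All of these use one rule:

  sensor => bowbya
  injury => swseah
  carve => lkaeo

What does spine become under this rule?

byswo

The shift depends on letter class: consonant s→b is +9, but vowel e→o is +10. Vowels shift forward by 10 and consonants shift forward by 9.
On spine: s(cons)+9=b, p(cons)+9=y, i(vowel)+10=s, n(cons)+9=w, e(vowel)+10=o.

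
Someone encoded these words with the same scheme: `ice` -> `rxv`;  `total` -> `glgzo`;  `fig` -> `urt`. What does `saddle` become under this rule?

Each letter is replaced by its mirror in the alphabet: a↔z, b↔y, c↔x, and so on (the Atbash cipher).
Applying it to saddle: s↔h, a↔z, d↔w, d↔w, l↔o, e↔v.

hzwwov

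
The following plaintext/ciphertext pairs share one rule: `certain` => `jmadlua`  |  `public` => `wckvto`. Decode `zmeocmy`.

several

In certain: c→j is +7, e→m is +8, r→a is +9, t→d is +10 — the shift increases by 1 each position. Each letter shifts forward by (position + 7), i.e. 7, 8, 9, … — the shift grows by one for each successive letter.
Undoing it on zmeocmy: z−7=s, m−8=e, e−9=v, o−10=e, c−11=r, m−12=a, y−13=l.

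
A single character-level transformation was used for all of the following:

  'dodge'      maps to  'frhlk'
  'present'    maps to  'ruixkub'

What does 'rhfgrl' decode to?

pebble

Letter i (0-indexed) is shifted by i+2, so successive shifts are 2, 3, 4, ….
Undoing it on rhfgrl: r−2=p, h−3=e, f−4=b, g−5=b, r−6=l, l−7=e.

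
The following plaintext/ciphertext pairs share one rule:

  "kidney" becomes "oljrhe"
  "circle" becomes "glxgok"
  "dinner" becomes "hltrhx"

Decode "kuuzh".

grove

It's a Vigenère-style cipher with numeric key [4,3,6]: position i shifts by key[i mod 3].
Undoing it on kuuzh: k−4=g, u−3=r, u−6=o, z−4=v, h−3=e.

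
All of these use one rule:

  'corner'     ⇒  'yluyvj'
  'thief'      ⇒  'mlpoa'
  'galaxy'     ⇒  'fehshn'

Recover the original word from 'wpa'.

tip

The output letters match the input read backwards, each shifted +7: corner reversed is renroc. The word is reversed, then every letter is shifted forward by 7.
Undoing it on wpa: shift back: w−7=p, p−7=i, a−7=t → pit; then reverse → tip.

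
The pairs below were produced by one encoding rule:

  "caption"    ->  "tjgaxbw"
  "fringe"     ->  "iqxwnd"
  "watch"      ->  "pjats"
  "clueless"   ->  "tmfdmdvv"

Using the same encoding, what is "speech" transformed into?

vgddts

Each letter's alphabet position (a=0..z=25) is mapped through 5·x+9 mod 26 — an affine cipher.
For speech: s(18)→5·18+9≡21=v; p(15)→5·15+9≡6=g; e(4)→5·4+9≡3=d; e(4)→5·4+9≡3=d; c(2)→5·2+9≡19=t; h(7)→5·7+9≡18=s (all mod 26).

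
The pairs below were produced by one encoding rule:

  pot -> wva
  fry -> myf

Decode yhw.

Compare letters: p→w is +7, o→v is +7, t→a is +7 — a constant shift. Each letter is shifted forward by 7 in the alphabet (a Caesar shift of +7).
Undoing it on yhw: y−7=r, h−7=a, w−7=p.

rap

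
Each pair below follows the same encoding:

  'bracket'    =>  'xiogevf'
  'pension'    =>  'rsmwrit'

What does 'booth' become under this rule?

The output letters match the input read backwards, each shifted +4: bracket reversed is tekcarb. The word is reversed, then every letter is shifted forward by 4.
For booth: reverse → htoob; then shift: h+4=l, t+4=x, o+4=s, o+4=s, b+4=f.

lxssf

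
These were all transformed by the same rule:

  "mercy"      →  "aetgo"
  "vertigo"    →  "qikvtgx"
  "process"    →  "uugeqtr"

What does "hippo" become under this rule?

The output letters match the input read backwards, each shifted +2: mercy reversed is ycrem. Read the word backwards and shift each letter +2.
On hippo: reverse → oppih; then shift: o+2=q, p+2=r, p+2=r, i+2=k, h+2=j.

qrrkj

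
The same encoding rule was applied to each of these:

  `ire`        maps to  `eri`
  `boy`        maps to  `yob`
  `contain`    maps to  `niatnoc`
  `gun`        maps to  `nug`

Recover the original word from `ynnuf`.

The output letters match the input read backwards: ire reversed is eri. It's just the letters in reverse order.
Undoing it on ynnuf: then reverse → funny.

funny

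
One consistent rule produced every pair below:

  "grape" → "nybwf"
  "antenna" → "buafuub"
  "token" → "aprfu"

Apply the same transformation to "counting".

jpvuajun

Two shifts are in play — +1 for a/e/i/o/u, +7 for every other letter.
On counting: c(cons)+7=j, o(vowel)+1=p, u(vowel)+1=v, n(cons)+7=u, t(cons)+7=a, i(vowel)+1=j, n(cons)+7=u, g(cons)+7=n.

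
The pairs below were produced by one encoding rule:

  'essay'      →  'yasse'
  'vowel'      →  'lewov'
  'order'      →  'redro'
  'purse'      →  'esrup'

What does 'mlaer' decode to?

realm

The output letters match the input read backwards: essay reversed is yasse. It's just the letters in reverse order.
Undoing it on mlaer: then reverse → realm.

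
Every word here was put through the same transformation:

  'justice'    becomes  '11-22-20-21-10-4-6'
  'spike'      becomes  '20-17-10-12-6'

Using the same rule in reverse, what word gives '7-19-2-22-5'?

j is letter #10 and maps to 11: an offset of 1. Letters become their 1-based position plus 1 (so a→2, b→3, …).
Reversing it on 7-19-2-22-5: 7→(7−1)÷1=6=f, 19→(19−1)÷1=18=r, 2→(2−1)÷1=1=a, 22→(22−1)÷1=21=u, 5→(5−1)÷1=4=d.

fraud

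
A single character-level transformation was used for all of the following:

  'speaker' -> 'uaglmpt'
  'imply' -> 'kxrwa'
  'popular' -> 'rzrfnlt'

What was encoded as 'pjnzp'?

nylon

Shifts by position in speaker: pos 0: s→u (+2), pos 1: p→a (+11), pos 2: e→g (+2), pos 3: a→l (+11) — repeating every 2. A repeating key of period 2 is used — shifts +2, +11 over and over.
Undoing it on pjnzp: p−2=n, j−11=y, n−2=l, z−11=o, p−2=n.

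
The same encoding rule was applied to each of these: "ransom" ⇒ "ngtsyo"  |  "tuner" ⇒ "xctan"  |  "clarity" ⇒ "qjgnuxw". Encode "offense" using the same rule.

yffatsa

This is an affine cipher: with a=0,…,z=25, each position x becomes (5x+6) mod 26.
On offense: o(14)→5·14+6≡24=y; f(5)→5·5+6≡5=f; f(5)→5·5+6≡5=f; e(4)→5·4+6≡0=a; n(13)→5·13+6≡19=t; s(18)→5·18+6≡18=s; e(4)→5·4+6≡0=a (all mod 26).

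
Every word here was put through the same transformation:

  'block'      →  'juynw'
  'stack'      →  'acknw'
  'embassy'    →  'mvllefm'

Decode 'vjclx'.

In block: b→j is +8, l→u is +9, o→y is +10, c→n is +11 — the shift increases by 1 each position. Letter i (0-indexed) is shifted by i+8, so successive shifts are 8, 9, 10, ….
Undoing it on vjclx: v−8=n, j−9=a, c−10=s, l−11=a, x−12=l.

nasal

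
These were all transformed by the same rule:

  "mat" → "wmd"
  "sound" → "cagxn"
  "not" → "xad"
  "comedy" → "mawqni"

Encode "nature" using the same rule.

xmdgbq

The shift depends on letter class: consonant m→w is +10, but vowel a→m is +12. Two shifts are in play — +12 for a/e/i/o/u, +10 for every other letter.
Applying it to nature: n(cons)+10=x, a(vowel)+12=m, t(cons)+10=d, u(vowel)+12=g, r(cons)+10=b, e(vowel)+12=q.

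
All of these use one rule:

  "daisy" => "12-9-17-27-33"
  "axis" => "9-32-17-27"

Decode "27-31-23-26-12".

sword

d is letter #4 and maps to 12: an offset of 8. Each letter is replaced by its alphabet position (a=1..z=26) + 8.
Decoding 27-31-23-26-12: 27→(27−8)÷1=19=s, 31→(31−8)÷1=23=w, 23→(23−8)÷1=15=o, 26→(26−8)÷1=18=r, 12→(12−8)÷1=4=d.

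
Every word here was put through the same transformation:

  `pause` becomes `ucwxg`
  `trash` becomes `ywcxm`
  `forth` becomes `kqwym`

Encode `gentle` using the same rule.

lgsyqg

Two shifts are in play — +2 for a/e/i/o/u, +5 for every other letter.
For gentle: g(cons)+5=l, e(vowel)+2=g, n(cons)+5=s, t(cons)+5=y, l(cons)+5=q, e(vowel)+2=g.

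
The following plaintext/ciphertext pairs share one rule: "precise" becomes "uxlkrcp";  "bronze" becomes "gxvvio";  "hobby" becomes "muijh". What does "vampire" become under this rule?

agtxrbp

Each letter shifts forward by (position + 5), i.e. 5, 6, 7, … — the shift grows by one for each successive letter.
For vampire: v+5=a, a+6=g, m+7=t, p+8=x, i+9=r, r+10=b, e+11=p.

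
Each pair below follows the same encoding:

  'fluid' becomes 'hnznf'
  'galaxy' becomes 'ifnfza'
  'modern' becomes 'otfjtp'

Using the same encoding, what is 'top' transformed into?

The shift depends on letter class: consonant f→h is +2, but vowel u→z is +5. Two shifts are in play — +5 for a/e/i/o/u, +2 for every other letter.
On top: t(cons)+2=v, o(vowel)+5=t, p(cons)+2=r.

vtr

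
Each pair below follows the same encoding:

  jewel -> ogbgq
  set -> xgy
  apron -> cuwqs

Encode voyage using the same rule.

aqdclg

The shift depends on letter class: consonant j→o is +5, but vowel e→g is +2. Two shifts are in play — +2 for a/e/i/o/u, +5 for every other letter.
On voyage: v(cons)+5=a, o(vowel)+2=q, y(cons)+5=d, a(vowel)+2=c, g(cons)+5=l, e(vowel)+2=g.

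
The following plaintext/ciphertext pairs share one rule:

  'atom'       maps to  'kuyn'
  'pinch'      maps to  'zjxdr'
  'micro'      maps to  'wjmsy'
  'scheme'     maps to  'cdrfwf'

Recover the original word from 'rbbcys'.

Shifts by position in atom: pos 0: a→k (+10), pos 1: t→u (+1), pos 2: o→y (+10), pos 3: m→n (+1) — repeating every 2. The shifts repeat in a cycle of length 2: positions 0,1,… shift by +10, +1, then the pattern repeats.
Decoding rbbcys: r−10=h, b−1=a, b−10=r, c−1=b, y−10=o, s−1=r.

harbor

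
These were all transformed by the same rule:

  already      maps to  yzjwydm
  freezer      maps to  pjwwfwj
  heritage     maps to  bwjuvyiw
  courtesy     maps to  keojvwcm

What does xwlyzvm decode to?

a(0)→y(24) and l(11)→z(25) fit y≡19x+24 (mod 26); the inverse of 19 mod 26 is 11. Treating letters as 0–25, the rule is x ↦ 19x + 24 (mod 26).
Reversing it on xwlyzvm: x(23)→11·(23−24)≡15=p; w(22)→11·(22−24)≡4=e; l(11)→11·(11−24)≡13=n; y(24)→11·(24−24)≡0=a; z(25)→11·(25−24)≡11=l; v(21)→11·(21−24)≡19=t; m(12)→11·(12−24)≡24=y (all mod 26).

penalty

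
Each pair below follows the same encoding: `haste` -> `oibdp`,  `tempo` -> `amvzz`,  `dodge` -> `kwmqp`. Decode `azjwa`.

In haste: h→o is +7, a→i is +8, s→b is +9, t→d is +10 — the shift increases by 1 each position. The shift increases by 1 at each position, starting from +7: 7, 8, 9, ….
Reversing it on azjwa: a−7=t, z−8=r, j−9=a, w−10=m, a−11=p.

tramp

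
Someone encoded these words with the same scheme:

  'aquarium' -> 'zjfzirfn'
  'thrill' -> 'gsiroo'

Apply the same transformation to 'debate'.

wvyzgv

Each pair mirrors across the alphabet (a↔z, q↔j, u↔f): positions sum to 25. Letters are reflected about the middle of the alphabet (position → 25−position): Atbash.
Applying it to debate: d↔w, e↔v, b↔y, a↔z, t↔g, e↔v.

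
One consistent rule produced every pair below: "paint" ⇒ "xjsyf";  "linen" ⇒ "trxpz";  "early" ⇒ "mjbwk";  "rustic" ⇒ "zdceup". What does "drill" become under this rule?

laswx

The shift increases by 1 at each position, starting from +8: 8, 9, 10, ….
For drill: d+8=l, r+9=a, i+10=s, l+11=w, l+12=x.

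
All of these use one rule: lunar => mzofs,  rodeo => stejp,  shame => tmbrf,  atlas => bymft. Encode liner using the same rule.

mnojs

Shifts by position in lunar: pos 0: l→m (+1), pos 1: u→z (+5), pos 2: n→o (+1), pos 3: a→f (+5) — repeating every 2. A repeating key of period 2 is used — shifts +1, +5 over and over.
On liner: l+1=m, i+5=n, n+1=o, e+5=j, r+1=s.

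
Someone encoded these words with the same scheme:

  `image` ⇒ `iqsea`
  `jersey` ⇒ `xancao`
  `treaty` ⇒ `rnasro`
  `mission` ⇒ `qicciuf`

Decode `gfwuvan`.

uncover

i(8)→i(8) and m(12)→q(16) fit y≡15x+18 (mod 26); the inverse of 15 mod 26 is 7. Treating letters as 0–25, the rule is x ↦ 15x + 18 (mod 26).
Decoding gfwuvan: g(6)→7·(6−18)≡20=u; f(5)→7·(5−18)≡13=n; w(22)→7·(22−18)≡2=c; u(20)→7·(20−18)≡14=o; v(21)→7·(21−18)≡21=v; a(0)→7·(0−18)≡4=e; n(13)→7·(13−18)≡17=r (all mod 26).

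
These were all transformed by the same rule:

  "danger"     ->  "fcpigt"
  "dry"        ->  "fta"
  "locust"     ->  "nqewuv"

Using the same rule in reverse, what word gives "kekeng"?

Compare letters: d→f is +2, a→c is +2, n→p is +2 — a constant shift. This is a Caesar cipher with shift 2.
Undoing it on kekeng: k−2=i, e−2=c, k−2=i, e−2=c, n−2=l, g−2=e.

icicle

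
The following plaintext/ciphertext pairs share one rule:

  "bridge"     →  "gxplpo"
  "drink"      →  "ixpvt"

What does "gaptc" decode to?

built

Letter i (0-indexed) is shifted by i+5, so successive shifts are 5, 6, 7, ….
Reversing it on gaptc: g−5=b, a−6=u, p−7=i, t−8=l, c−9=t.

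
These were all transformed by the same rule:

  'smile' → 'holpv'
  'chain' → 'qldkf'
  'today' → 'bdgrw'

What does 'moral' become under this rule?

odurp

The output letters match the input read backwards, each shifted +3: smile reversed is elims. Two steps: reverse the string, then apply a Caesar shift of +3.
Applying it to moral: reverse → larom; then shift: l+3=o, a+3=d, r+3=u, o+3=r, m+3=p.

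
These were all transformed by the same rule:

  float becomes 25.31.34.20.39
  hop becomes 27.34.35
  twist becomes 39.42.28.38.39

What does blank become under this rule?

21.31.20.33.30

f is letter #6 and maps to 25: an offset of 19. Letters become their 1-based position plus 19 (so a→20, b→21, …).
For blank: b=2→21, l=12→31, a=1→20, n=14→33, k=11→30.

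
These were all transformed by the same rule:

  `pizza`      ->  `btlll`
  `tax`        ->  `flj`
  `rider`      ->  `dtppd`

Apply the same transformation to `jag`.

vls

The shift depends on letter class: consonant p→b is +12, but vowel i→t is +11. Vowels shift forward by 11 and consonants shift forward by 12.
Applying it to jag: j(cons)+12=v, a(vowel)+11=l, g(cons)+12=s.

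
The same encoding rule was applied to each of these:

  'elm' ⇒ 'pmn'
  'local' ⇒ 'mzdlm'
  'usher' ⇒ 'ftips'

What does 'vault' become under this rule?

wlfmu

The shift depends on letter class: consonant l→m is +1, but vowel e→p is +11. Vowels shift forward by 11 and consonants shift forward by 1.
Applying it to vault: v(cons)+1=w, a(vowel)+11=l, u(vowel)+11=f, l(cons)+1=m, t(cons)+1=u.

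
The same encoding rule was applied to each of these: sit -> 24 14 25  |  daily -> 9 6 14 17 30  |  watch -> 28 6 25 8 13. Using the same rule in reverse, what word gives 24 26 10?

sue

s is letter #19 and maps to 24: an offset of 5. Each letter is replaced by its alphabet position (a=1..z=26) + 5.
Undoing it on 24 26 10: 24→(24−5)÷1=19=s, 26→(26−5)÷1=21=u, 10→(10−5)÷1=5=e.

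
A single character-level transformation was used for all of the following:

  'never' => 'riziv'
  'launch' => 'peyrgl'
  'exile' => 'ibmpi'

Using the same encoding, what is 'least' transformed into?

piewx

Compare letters: n→r is +4, e→i is +4, v→z is +4 — a constant shift. Each letter is shifted forward by 4 in the alphabet (a Caesar shift of +4).
Applying it to least: l+4=p, e+4=i, a+4=e, s+4=w, t+4=x.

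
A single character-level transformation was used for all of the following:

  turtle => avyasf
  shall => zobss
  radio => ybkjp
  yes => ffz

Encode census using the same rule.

The shift depends on letter class: consonant t→a is +7, but vowel u→v is +1. Vowels shift forward by 1 and consonants shift forward by 7.
Applying it to census: c(cons)+7=j, e(vowel)+1=f, n(cons)+7=u, s(cons)+7=z, u(vowel)+1=v, s(cons)+7=z.

jfuzvz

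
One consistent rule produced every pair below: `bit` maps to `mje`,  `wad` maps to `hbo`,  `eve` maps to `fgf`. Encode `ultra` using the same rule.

The shift depends on letter class: consonant b→m is +11, but vowel i→j is +1. The rule splits by letter class: vowels +1, consonants +11.
On ultra: u(vowel)+1=v, l(cons)+11=w, t(cons)+11=e, r(cons)+11=c, a(vowel)+1=b.

vwecb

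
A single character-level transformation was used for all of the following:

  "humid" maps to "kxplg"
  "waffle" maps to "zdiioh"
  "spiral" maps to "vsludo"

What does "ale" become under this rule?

doh

Every letter moves 3 places later in the alphabet, wrapping around z→a.
For ale: a+3=d, l+3=o, e+3=h.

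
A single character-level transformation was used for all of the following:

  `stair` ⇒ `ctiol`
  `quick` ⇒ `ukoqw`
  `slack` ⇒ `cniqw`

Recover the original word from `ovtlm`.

s(18)→c(2) and t(19)→t(19) fit y≡17x+8 (mod 26); the inverse of 17 mod 26 is 23. This is an affine cipher: with a=0,…,z=25, each position x becomes (17x+8) mod 26.
Reversing it on ovtlm: o(14)→23·(14−8)≡8=i; v(21)→23·(21−8)≡13=n; t(19)→23·(19−8)≡19=t; l(11)→23·(11−8)≡17=r; m(12)→23·(12−8)≡14=o (all mod 26).

intro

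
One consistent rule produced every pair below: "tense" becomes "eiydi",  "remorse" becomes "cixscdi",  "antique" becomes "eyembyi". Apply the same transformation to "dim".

The shift depends on letter class: consonant t→e is +11, but vowel e→i is +4. Two shifts are in play — +4 for a/e/i/o/u, +11 for every other letter.
Applying it to dim: d(cons)+11=o, i(vowel)+4=m, m(cons)+11=x.

omx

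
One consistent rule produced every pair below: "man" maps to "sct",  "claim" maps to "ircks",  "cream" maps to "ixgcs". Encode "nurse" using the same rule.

twxyg

The shift depends on letter class: consonant m→s is +6, but vowel a→c is +2. The rule splits by letter class: vowels +2, consonants +6.
On nurse: n(cons)+6=t, u(vowel)+2=w, r(cons)+6=x, s(cons)+6=y, e(vowel)+2=g.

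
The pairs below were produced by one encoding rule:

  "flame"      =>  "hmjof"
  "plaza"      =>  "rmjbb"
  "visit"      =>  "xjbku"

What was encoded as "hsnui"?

fresh

Shifts by position in flame: pos 0: f→h (+2), pos 1: l→m (+1), pos 2: a→j (+9), pos 3: m→o (+2), pos 4: e→f (+1) — repeating every 3. The shifts repeat in a cycle of length 3: positions 0,1,… shift by +2, +1, +9, then the pattern repeats.
Decoding hsnui: h−2=f, s−1=r, n−9=e, u−2=s, i−1=h.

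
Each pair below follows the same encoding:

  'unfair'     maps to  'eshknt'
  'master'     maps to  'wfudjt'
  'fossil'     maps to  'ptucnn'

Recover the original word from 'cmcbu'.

The shifts repeat in a cycle of length 3: positions 0,1,… shift by +10, +5, +2, then the pattern repeats.
Decoding cmcbu: c−10=s, m−5=h, c−2=a, b−10=r, u−5=p.

sharp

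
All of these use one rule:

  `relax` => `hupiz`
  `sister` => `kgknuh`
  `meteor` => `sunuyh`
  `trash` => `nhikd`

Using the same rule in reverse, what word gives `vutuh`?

r(17)→h(7) and e(4)→u(20) fit y≡3x+8 (mod 26); the inverse of 3 mod 26 is 9. Each letter's alphabet position (a=0..z=25) is mapped through 3·x+8 mod 26 — an affine cipher.
Undoing it on vutuh: v(21)→9·(21−8)≡13=n; u(20)→9·(20−8)≡4=e; t(19)→9·(19−8)≡21=v; u(20)→9·(20−8)≡4=e; h(7)→9·(7−8)≡17=r (all mod 26).

never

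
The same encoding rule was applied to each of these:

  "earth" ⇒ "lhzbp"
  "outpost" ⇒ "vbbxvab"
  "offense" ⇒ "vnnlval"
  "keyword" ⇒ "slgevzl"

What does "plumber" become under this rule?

The shift depends on letter class: consonant r→z is +8, but vowel e→l is +7. The rule splits by letter class: vowels +7, consonants +8.
For plumber: p(cons)+8=x, l(cons)+8=t, u(vowel)+7=b, m(cons)+8=u, b(cons)+8=j, e(vowel)+7=l, r(cons)+8=z.

xtbujlz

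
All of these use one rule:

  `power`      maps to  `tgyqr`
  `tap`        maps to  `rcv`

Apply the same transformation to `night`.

The output letters match the input read backwards, each shifted +2: power reversed is rewop. The word is reversed, then every letter is shifted forward by 2.
For night: reverse → thgin; then shift: t+2=v, h+2=j, g+2=i, i+2=k, n+2=p.

vjikp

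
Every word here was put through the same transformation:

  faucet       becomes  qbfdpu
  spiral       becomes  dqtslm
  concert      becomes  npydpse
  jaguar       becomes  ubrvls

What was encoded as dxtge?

swift

Shifts by position in faucet: pos 0: f→q (+11), pos 1: a→b (+1), pos 2: u→f (+11), pos 3: c→d (+1) — repeating every 2. A repeating key of period 2 is used — shifts +11, +1 over and over.
Undoing it on dxtge: d−11=s, x−1=w, t−11=i, g−1=f, e−11=t.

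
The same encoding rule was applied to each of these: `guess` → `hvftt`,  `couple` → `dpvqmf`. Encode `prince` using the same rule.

Compare letters: g→h is +1, u→v is +1, e→f is +1 — a constant shift. Every letter moves 1 place later in the alphabet, wrapping around z→a.
Applying it to prince: p+1=q, r+1=s, i+1=j, n+1=o, c+1=d, e+1=f.

qsjodf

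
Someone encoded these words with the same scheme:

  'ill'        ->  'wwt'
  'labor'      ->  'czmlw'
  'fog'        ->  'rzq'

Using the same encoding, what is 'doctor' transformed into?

czenzo

Two steps: reverse the string, then apply a Caesar shift of +11.
Applying it to doctor: reverse → rotcod; then shift: r+11=c, o+11=z, t+11=e, c+11=n, o+11=z, d+11=o.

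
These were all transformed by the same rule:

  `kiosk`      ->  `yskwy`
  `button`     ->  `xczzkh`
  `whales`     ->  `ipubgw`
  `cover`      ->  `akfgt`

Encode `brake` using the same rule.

xtuyg

k(10)→y(24) and i(8)→s(18) fit y≡3x+20 (mod 26); the inverse of 3 mod 26 is 9. Each letter's alphabet position (a=0..z=25) is mapped through 3·x+20 mod 26 — an affine cipher.
On brake: b(1)→3·1+20≡23=x; r(17)→3·17+20≡19=t; a(0)→3·0+20≡20=u; k(10)→3·10+20≡24=y; e(4)→3·4+20≡6=g (all mod 26).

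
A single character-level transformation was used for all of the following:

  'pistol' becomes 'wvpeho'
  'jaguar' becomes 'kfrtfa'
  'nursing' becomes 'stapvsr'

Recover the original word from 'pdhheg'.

p(15)→w(22) and i(8)→v(21) fit y≡15x+5 (mod 26); the inverse of 15 mod 26 is 7. Treating letters as 0–25, the rule is x ↦ 15x + 5 (mod 26).
Reversing it on pdhheg: p(15)→7·(15−5)≡18=s; d(3)→7·(3−5)≡12=m; h(7)→7·(7−5)≡14=o; h(7)→7·(7−5)≡14=o; e(4)→7·(4−5)≡19=t; g(6)→7·(6−5)≡7=h (all mod 26).

smooth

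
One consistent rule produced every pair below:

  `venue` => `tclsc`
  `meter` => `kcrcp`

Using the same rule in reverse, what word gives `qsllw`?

sunny

Every letter moves 24 places later in the alphabet, wrapping around z→a.
Undoing it on qsllw: q−24=s, s−24=u, l−24=n, l−24=n, w−24=y.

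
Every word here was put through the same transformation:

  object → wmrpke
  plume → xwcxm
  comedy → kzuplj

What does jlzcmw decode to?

barrel

Shifts by position in object: pos 0: o→w (+8), pos 1: b→m (+11), pos 2: j→r (+8), pos 3: e→p (+11) — repeating every 2. It's a Vigenère-style cipher with numeric key [8,11]: position i shifts by key[i mod 2].
Undoing it on jlzcmw: j−8=b, l−11=a, z−8=r, c−11=r, m−8=e, w−11=l.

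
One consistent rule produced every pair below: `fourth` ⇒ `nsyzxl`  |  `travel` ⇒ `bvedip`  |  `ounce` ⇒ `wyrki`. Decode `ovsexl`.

growth

Shifts by position in fourth: pos 0: f→n (+8), pos 1: o→s (+4), pos 2: u→y (+4), pos 3: r→z (+8), pos 4: t→x (+4), pos 5: h→l (+4) — repeating every 3. It's a Vigenère-style cipher with numeric key [8,4,4]: position i shifts by key[i mod 3].
Undoing it on ovsexl: o−8=g, v−4=r, s−4=o, e−8=w, x−4=t, l−4=h.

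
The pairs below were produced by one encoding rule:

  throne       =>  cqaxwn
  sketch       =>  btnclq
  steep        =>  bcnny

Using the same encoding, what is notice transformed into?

It's a constant shift of +9 (ROT9).
Applying it to notice: n+9=w, o+9=x, t+9=c, i+9=r, c+9=l, e+9=n.

wxcrln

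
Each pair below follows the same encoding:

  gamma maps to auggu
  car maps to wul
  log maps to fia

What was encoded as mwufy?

scale

Each letter is shifted forward by 20 in the alphabet (a Caesar shift of +20).
Reversing it on mwufy: m−20=s, w−20=c, u−20=a, f−20=l, y−20=e.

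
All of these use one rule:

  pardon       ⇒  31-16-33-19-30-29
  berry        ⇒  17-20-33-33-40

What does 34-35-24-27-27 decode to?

still

p is letter #16 and maps to 31: an offset of 15. The number is (letter's place in the alphabet, a=1) + 15.
Decoding 34-35-24-27-27: 34→(34−15)÷1=19=s, 35→(35−15)÷1=20=t, 24→(24−15)÷1=9=i, 27→(27−15)÷1=12=l, 27→(27−15)÷1=12=l.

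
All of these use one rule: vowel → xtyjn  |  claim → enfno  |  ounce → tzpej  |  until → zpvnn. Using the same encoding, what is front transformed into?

httpv

The shift depends on letter class: consonant v→x is +2, but vowel o→t is +5. Vowels shift forward by 5 and consonants shift forward by 2.
For front: f(cons)+2=h, r(cons)+2=t, o(vowel)+5=t, n(cons)+2=p, t(cons)+2=v.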